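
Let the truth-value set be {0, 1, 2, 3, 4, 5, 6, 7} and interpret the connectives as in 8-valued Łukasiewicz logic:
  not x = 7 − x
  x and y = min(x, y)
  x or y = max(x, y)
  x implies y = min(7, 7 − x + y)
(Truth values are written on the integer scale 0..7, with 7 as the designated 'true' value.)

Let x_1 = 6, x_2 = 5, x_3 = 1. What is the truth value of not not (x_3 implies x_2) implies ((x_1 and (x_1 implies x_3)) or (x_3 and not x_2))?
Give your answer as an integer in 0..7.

2

x_3 implies x_2 = 1 implies 5 = 7
not (x_3 implies x_2) = not 7 = 0
not not (x_3 implies x_2) = not 0 = 7
x_1 implies x_3 = 6 implies 1 = 2
x_1 and (x_1 implies x_3) = 6 and 2 = 2
not x_2 = not 5 = 2
x_3 and not x_2 = 1 and 2 = 1
(x_1 and (x_1 implies x_3)) or (x_3 and not x_2) = 2 or 1 = 2
not not (x_3 implies x_2) implies ((x_1 and (x_1 implies x_3)) or (x_3 and not x_2)) = 7 implies 2 = 2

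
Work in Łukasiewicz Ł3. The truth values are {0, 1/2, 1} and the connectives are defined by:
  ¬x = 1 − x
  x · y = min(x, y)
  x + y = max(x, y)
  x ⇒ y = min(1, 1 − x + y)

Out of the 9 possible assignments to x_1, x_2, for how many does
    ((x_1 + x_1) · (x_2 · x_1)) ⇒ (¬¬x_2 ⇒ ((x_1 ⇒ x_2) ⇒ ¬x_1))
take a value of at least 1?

x_1 = 0, x_2 = 0 ↦ 1  ≥
x_1 = 0, x_2 = 1/2 ↦ 1  ≥
x_1 = 0, x_2 = 1 ↦ 1  ≥
x_1 = 1/2, x_2 = 0 ↦ 1  ≥
x_1 = 1/2, x_2 = 1/2 ↦ 1  ≥
x_1 = 1/2, x_2 = 1 ↦ 1  ≥
x_1 = 1, x_2 = 0 ↦ 1  ≥
x_1 = 1, x_2 = 1/2 ↦ 1  ≥
x_1 = 1, x_2 = 1 ↦ 0  <
So 8 of the 9 assignments meet the threshold.

8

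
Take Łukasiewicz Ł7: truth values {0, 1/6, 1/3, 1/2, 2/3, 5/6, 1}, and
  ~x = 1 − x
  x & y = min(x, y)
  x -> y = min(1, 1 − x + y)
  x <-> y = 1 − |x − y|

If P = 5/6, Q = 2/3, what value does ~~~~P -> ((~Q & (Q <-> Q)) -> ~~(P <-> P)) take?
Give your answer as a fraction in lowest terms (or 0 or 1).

1

~P = ~5/6 = 1/6
~~P = ~1/6 = 5/6
~~~P = ~5/6 = 1/6
~~~~P = ~1/6 = 5/6
~Q = ~2/3 = 1/3
Q <-> Q = 2/3 <-> 2/3 = 1
~Q & (Q <-> Q) = 1/3 & 1 = 1/3
P <-> P = 5/6 <-> 5/6 = 1
~(P <-> P) = ~1 = 0
~~(P <-> P) = ~0 = 1
(~Q & (Q <-> Q)) -> ~~(P <-> P) = 1/3 -> 1 = 1
~~~~P -> ((~Q & (Q <-> Q)) -> ~~(P <-> P)) = 5/6 -> 1 = 1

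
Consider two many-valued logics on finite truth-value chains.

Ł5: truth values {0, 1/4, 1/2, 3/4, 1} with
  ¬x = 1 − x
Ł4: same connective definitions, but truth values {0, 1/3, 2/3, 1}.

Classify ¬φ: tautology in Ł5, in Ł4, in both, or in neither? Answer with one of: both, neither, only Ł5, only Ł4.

neither

In Ł5: at φ = 1/4 the value is 3/4 — not a tautology.
In Ł4: at φ = 1/3 the value is 2/3 — not a tautology.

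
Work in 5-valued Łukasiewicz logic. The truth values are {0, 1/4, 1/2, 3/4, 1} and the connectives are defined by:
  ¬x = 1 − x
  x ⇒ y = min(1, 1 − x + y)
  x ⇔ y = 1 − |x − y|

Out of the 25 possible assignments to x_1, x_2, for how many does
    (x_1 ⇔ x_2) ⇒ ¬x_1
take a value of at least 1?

value 1: 13 assignments (counts)
value 3/4: 5 assignments
value 1/2: 4 assignments
value 1/4: 2 assignments
value 0: 1 assignment
So 13 of the 25 assignments meet the threshold.

13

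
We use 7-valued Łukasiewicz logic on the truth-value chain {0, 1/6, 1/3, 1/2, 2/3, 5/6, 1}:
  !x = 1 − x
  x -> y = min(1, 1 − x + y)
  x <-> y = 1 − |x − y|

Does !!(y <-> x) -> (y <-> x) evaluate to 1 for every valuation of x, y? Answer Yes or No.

At x = 1/6, y = 0, for instance:
y <-> x = 0 <-> 1/6 = 5/6
!(y <-> x) = !5/6 = 1/6
!!(y <-> x) = !1/6 = 5/6
!!(y <-> x) -> (y <-> x) = 5/6 -> 5/6 = 1
and checking the remaining 48 assignments likewise gives ≥ 1 in every case.

Yes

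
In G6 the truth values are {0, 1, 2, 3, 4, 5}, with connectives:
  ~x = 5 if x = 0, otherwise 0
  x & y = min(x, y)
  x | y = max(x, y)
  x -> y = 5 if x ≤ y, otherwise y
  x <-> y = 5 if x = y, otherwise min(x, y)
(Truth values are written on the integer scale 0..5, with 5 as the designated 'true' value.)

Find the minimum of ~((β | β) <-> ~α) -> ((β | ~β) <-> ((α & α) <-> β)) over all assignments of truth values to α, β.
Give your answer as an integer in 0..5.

1

Take α = 1, β = 1:
β | β = 1 | 1 = 1
~α = ~1 = 0
(β | β) <-> ~α = 1 <-> 0 = 0
~((β | β) <-> ~α) = ~0 = 5
~β = ~1 = 0
β | ~β = 1 | 0 = 1
α & α = 1 & 1 = 1
(α & α) <-> β = 1 <-> 1 = 5
(β | ~β) <-> ((α & α) <-> β) = 1 <-> 5 = 1
~((β | β) <-> ~α) -> ((β | ~β) <-> ((α & α) <-> β)) = 5 -> 1 = 1
No assignment yields a value below 1, so this is the minimum.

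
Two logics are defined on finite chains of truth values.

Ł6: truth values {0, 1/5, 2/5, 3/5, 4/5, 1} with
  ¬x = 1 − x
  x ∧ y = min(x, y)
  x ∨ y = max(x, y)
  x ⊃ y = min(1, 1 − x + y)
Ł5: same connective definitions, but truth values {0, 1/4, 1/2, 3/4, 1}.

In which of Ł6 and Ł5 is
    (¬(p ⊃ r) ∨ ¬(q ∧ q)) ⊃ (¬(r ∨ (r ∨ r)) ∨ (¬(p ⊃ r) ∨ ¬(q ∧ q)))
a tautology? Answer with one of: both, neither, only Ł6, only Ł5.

In Ł6: every assignment gives 1 — tautology.
In Ł5: every assignment gives 1 — tautology.

both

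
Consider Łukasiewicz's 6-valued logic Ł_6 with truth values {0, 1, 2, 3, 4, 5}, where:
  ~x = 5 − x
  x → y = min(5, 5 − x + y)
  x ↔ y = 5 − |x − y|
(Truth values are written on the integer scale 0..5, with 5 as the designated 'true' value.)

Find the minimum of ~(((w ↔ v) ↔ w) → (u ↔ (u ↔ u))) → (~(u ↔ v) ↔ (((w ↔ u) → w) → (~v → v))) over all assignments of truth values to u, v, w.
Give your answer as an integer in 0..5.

3

Take u = 0, v = 3, w = 4:
w ↔ v = 4 ↔ 3 = 4
(w ↔ v) ↔ w = 4 ↔ 4 = 5
u ↔ u = 0 ↔ 0 = 5
u ↔ (u ↔ u) = 0 ↔ 5 = 0
((w ↔ v) ↔ w) → (u ↔ (u ↔ u)) = 5 → 0 = 0
~(((w ↔ v) ↔ w) → (u ↔ (u ↔ u))) = ~0 = 5
u ↔ v = 0 ↔ 3 = 2
~(u ↔ v) = ~2 = 3
w ↔ u = 4 ↔ 0 = 1
(w ↔ u) → w = 1 → 4 = 5
~v = ~3 = 2
~v → v = 2 → 3 = 5
((w ↔ u) → w) → (~v → v) = 5 → 5 = 5
~(u ↔ v) ↔ (((w ↔ u) → w) → (~v → v)) = 3 ↔ 5 = 3
~(((w ↔ v) ↔ w) → (u ↔ (u ↔ u))) → (~(u ↔ v) ↔ (((w ↔ u) → w) → (~v → v))) = 5 → 3 = 3
No assignment yields a value below 3, so this is the minimum.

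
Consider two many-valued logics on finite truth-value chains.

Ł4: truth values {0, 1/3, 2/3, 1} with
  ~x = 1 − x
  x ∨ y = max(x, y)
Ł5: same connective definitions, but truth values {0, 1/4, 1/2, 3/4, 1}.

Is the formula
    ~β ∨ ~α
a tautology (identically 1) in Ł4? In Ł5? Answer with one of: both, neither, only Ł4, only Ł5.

neither

In Ł4: at α = 1/3, β = 1/3 the value is 2/3 — not a tautology.
In Ł5: at α = 1/4, β = 1/4 the value is 3/4 — not a tautology.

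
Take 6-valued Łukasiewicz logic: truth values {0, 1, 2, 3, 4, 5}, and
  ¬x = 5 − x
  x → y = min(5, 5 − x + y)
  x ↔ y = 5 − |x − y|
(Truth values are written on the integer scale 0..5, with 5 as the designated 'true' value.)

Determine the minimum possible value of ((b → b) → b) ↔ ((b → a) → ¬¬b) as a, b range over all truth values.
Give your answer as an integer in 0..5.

3

Take a = 0, b = 2:
b → b = 2 → 2 = 5
(b → b) → b = 5 → 2 = 2
b → a = 2 → 0 = 3
¬b = ¬2 = 3
¬¬b = ¬3 = 2
(b → a) → ¬¬b = 3 → 2 = 4
((b → b) → b) ↔ ((b → a) → ¬¬b) = 2 ↔ 4 = 3
No assignment yields a value below 3, so this is the minimum.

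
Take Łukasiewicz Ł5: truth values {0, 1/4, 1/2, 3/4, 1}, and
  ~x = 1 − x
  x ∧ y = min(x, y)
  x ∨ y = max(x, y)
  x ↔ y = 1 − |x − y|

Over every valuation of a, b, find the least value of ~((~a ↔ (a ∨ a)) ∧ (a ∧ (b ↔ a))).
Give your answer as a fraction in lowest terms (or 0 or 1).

Take a = 1/2, b = 0:
~a = ~1/2 = 1/2
a ∨ a = 1/2 ∨ 1/2 = 1/2
~a ↔ (a ∨ a) = 1/2 ↔ 1/2 = 1
b ↔ a = 0 ↔ 1/2 = 1/2
a ∧ (b ↔ a) = 1/2 ∧ 1/2 = 1/2
(~a ↔ (a ∨ a)) ∧ (a ∧ (b ↔ a)) = 1 ∧ 1/2 = 1/2
~((~a ↔ (a ∨ a)) ∧ (a ∧ (b ↔ a))) = ~1/2 = 1/2
No assignment yields a value below 1/2, so this is the minimum.

1/2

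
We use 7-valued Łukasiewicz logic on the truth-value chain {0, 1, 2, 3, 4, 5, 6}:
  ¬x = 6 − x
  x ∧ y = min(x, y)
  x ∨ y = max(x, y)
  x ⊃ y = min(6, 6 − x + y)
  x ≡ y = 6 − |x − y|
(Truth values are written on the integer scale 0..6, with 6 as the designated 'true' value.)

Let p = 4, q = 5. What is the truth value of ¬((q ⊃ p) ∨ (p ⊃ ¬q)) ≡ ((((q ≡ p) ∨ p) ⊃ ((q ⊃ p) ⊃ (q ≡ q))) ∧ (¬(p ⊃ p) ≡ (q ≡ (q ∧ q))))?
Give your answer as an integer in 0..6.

q ⊃ p = 5 ⊃ 4 = 5
¬q = ¬5 = 1
p ⊃ ¬q = 4 ⊃ 1 = 3
(q ⊃ p) ∨ (p ⊃ ¬q) = 5 ∨ 3 = 5
¬((q ⊃ p) ∨ (p ⊃ ¬q)) = ¬5 = 1
q ≡ p = 5 ≡ 4 = 5
(q ≡ p) ∨ p = 5 ∨ 4 = 5
q ⊃ p = 5 ⊃ 4 = 5
q ≡ q = 5 ≡ 5 = 6
(q ⊃ p) ⊃ (q ≡ q) = 5 ⊃ 6 = 6
((q ≡ p) ∨ p) ⊃ ((q ⊃ p) ⊃ (q ≡ q)) = 5 ⊃ 6 = 6
p ⊃ p = 4 ⊃ 4 = 6
¬(p ⊃ p) = ¬6 = 0
q ∧ q = 5 ∧ 5 = 5
q ≡ (q ∧ q) = 5 ≡ 5 = 6
¬(p ⊃ p) ≡ (q ≡ (q ∧ q)) = 0 ≡ 6 = 0
(((q ≡ p) ∨ p) ⊃ ((q ⊃ p) ⊃ (q ≡ q))) ∧ (¬(p ⊃ p) ≡ (q ≡ (q ∧ q))) = 6 ∧ 0 = 0
¬((q ⊃ p) ∨ (p ⊃ ¬q)) ≡ ((((q ≡ p) ∨ p) ⊃ ((q ⊃ p) ⊃ (q ≡ q))) ∧ (¬(p ⊃ p) ≡ (q ≡ (q ∧ q)))) = 1 ≡ 0 = 5

5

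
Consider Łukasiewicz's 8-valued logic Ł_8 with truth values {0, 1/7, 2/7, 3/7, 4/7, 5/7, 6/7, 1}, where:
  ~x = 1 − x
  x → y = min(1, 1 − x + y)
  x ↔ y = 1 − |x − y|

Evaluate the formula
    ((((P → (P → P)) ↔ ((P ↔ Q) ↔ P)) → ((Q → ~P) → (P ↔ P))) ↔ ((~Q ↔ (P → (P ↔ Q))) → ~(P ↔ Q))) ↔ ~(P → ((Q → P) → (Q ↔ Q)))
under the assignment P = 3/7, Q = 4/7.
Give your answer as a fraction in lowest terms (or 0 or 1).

P → P = 3/7 → 3/7 = 1
P → (P → P) = 3/7 → 1 = 1
P ↔ Q = 3/7 ↔ 4/7 = 6/7
(P ↔ Q) ↔ P = 6/7 ↔ 3/7 = 4/7
(P → (P → P)) ↔ ((P ↔ Q) ↔ P) = 1 ↔ 4/7 = 4/7
~P = ~3/7 = 4/7
Q → ~P = 4/7 → 4/7 = 1
P ↔ P = 3/7 ↔ 3/7 = 1
(Q → ~P) → (P ↔ P) = 1 → 1 = 1
((P → (P → P)) ↔ ((P ↔ Q) ↔ P)) → ((Q → ~P) → (P ↔ P)) = 4/7 → 1 = 1
~Q = ~4/7 = 3/7
P ↔ Q = 3/7 ↔ 4/7 = 6/7
P → (P ↔ Q) = 3/7 → 6/7 = 1
~Q ↔ (P → (P ↔ Q)) = 3/7 ↔ 1 = 3/7
P ↔ Q = 3/7 ↔ 4/7 = 6/7
~(P ↔ Q) = ~6/7 = 1/7
(~Q ↔ (P → (P ↔ Q))) → ~(P ↔ Q) = 3/7 → 1/7 = 5/7
(((P → (P → P)) ↔ ((P ↔ Q) ↔ P)) → ((Q → ~P) → (P ↔ P))) ↔ ((~Q ↔ (P → (P ↔ Q))) → ~(P ↔ Q)) = 1 ↔ 5/7 = 5/7
Q → P = 4/7 → 3/7 = 6/7
Q ↔ Q = 4/7 ↔ 4/7 = 1
(Q → P) → (Q ↔ Q) = 6/7 → 1 = 1
P → ((Q → P) → (Q ↔ Q)) = 3/7 → 1 = 1
~(P → ((Q → P) → (Q ↔ Q))) = ~1 = 0
((((P → (P → P)) ↔ ((P ↔ Q) ↔ P)) → ((Q → ~P) → (P ↔ P))) ↔ ((~Q ↔ (P → (P ↔ Q))) → ~(P ↔ Q))) ↔ ~(P → ((Q → P) → (Q ↔ Q))) = 5/7 ↔ 0 = 2/7

2/7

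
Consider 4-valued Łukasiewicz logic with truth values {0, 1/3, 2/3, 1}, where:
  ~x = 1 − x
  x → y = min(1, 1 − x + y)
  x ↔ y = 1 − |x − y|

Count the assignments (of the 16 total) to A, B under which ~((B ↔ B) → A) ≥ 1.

A = 0, B = 0 ↦ 1  ≥
A = 0, B = 1/3 ↦ 1  ≥
A = 0, B = 2/3 ↦ 1  ≥
A = 0, B = 1 ↦ 1  ≥
A = 1/3, B = 0 ↦ 2/3  <
A = 1/3, B = 1/3 ↦ 2/3  <
A = 1/3, B = 2/3 ↦ 2/3  <
A = 1/3, B = 1 ↦ 2/3  <
A = 2/3, B = 0 ↦ 1/3  <
A = 2/3, B = 1/3 ↦ 1/3  <
A = 2/3, B = 2/3 ↦ 1/3  <
A = 2/3, B = 1 ↦ 1/3  <
A = 1, B = 0 ↦ 0  <
A = 1, B = 1/3 ↦ 0  <
A = 1, B = 2/3 ↦ 0  <
A = 1, B = 1 ↦ 0  <
So 4 of the 16 assignments meet the threshold.

4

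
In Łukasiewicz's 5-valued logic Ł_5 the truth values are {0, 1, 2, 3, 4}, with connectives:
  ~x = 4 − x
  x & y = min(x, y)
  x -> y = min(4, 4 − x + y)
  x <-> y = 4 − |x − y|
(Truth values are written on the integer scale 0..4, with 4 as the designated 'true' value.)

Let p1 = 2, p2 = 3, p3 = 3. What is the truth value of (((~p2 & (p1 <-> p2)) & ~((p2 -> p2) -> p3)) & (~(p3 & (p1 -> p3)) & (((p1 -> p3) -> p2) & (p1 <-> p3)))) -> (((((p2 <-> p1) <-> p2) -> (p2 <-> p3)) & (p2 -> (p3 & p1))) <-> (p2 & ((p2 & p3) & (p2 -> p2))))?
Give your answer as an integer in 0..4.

~p2 = ~3 = 1
p1 <-> p2 = 2 <-> 3 = 3
~p2 & (p1 <-> p2) = 1 & 3 = 1
p2 -> p2 = 3 -> 3 = 4
(p2 -> p2) -> p3 = 4 -> 3 = 3
~((p2 -> p2) -> p3) = ~3 = 1
(~p2 & (p1 <-> p2)) & ~((p2 -> p2) -> p3) = 1 & 1 = 1
p1 -> p3 = 2 -> 3 = 4
p3 & (p1 -> p3) = 3 & 4 = 3
~(p3 & (p1 -> p3)) = ~3 = 1
p1 -> p3 = 2 -> 3 = 4
(p1 -> p3) -> p2 = 4 -> 3 = 3
p1 <-> p3 = 2 <-> 3 = 3
((p1 -> p3) -> p2) & (p1 <-> p3) = 3 & 3 = 3
~(p3 & (p1 -> p3)) & (((p1 -> p3) -> p2) & (p1 <-> p3)) = 1 & 3 = 1
((~p2 & (p1 <-> p2)) & ~((p2 -> p2) -> p3)) & (~(p3 & (p1 -> p3)) & (((p1 -> p3) -> p2) & (p1 <-> p3))) = 1 & 1 = 1
p2 <-> p1 = 3 <-> 2 = 3
(p2 <-> p1) <-> p2 = 3 <-> 3 = 4
p2 <-> p3 = 3 <-> 3 = 4
((p2 <-> p1) <-> p2) -> (p2 <-> p3) = 4 -> 4 = 4
p3 & p1 = 3 & 2 = 2
p2 -> (p3 & p1) = 3 -> 2 = 3
(((p2 <-> p1) <-> p2) -> (p2 <-> p3)) & (p2 -> (p3 & p1)) = 4 & 3 = 3
p2 & p3 = 3 & 3 = 3
p2 -> p2 = 3 -> 3 = 4
(p2 & p3) & (p2 -> p2) = 3 & 4 = 3
p2 & ((p2 & p3) & (p2 -> p2)) = 3 & 3 = 3
((((p2 <-> p1) <-> p2) -> (p2 <-> p3)) & (p2 -> (p3 & p1))) <-> (p2 & ((p2 & p3) & (p2 -> p2))) = 3 <-> 3 = 4
(((~p2 & (p1 <-> p2)) & ~((p2 -> p2) -> p3)) & (~(p3 & (p1 -> p3)) & (((p1 -> p3) -> p2) & (p1 <-> p3)))) -> (((((p2 <-> p1) <-> p2) -> (p2 <-> p3)) & (p2 -> (p3 & p1))) <-> (p2 & ((p2 & p3) & (p2 -> p2)))) = 1 -> 4 = 4

4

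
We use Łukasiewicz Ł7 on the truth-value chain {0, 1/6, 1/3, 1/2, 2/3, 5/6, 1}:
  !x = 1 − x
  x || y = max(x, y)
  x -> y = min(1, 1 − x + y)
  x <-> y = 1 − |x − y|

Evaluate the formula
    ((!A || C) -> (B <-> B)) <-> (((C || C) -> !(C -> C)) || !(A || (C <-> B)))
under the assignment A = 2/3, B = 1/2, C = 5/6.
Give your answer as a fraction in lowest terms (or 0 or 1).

1/3

!A = !2/3 = 1/3
!A || C = 1/3 || 5/6 = 5/6
B <-> B = 1/2 <-> 1/2 = 1
(!A || C) -> (B <-> B) = 5/6 -> 1 = 1
C || C = 5/6 || 5/6 = 5/6
C -> C = 5/6 -> 5/6 = 1
!(C -> C) = !1 = 0
(C || C) -> !(C -> C) = 5/6 -> 0 = 1/6
C <-> B = 5/6 <-> 1/2 = 2/3
A || (C <-> B) = 2/3 || 2/3 = 2/3
!(A || (C <-> B)) = !2/3 = 1/3
((C || C) -> !(C -> C)) || !(A || (C <-> B)) = 1/6 || 1/3 = 1/3
((!A || C) -> (B <-> B)) <-> (((C || C) -> !(C -> C)) || !(A || (C <-> B))) = 1 <-> 1/3 = 1/3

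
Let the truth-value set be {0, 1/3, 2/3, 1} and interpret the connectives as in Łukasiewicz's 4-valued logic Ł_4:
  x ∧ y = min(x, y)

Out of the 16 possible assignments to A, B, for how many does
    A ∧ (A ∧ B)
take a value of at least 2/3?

A = 0, B = 0 ↦ 0  <
A = 0, B = 1/3 ↦ 0  <
A = 0, B = 2/3 ↦ 0  <
A = 0, B = 1 ↦ 0  <
A = 1/3, B = 0 ↦ 0  <
A = 1/3, B = 1/3 ↦ 1/3  <
A = 1/3, B = 2/3 ↦ 1/3  <
A = 1/3, B = 1 ↦ 1/3  <
A = 2/3, B = 0 ↦ 0  <
A = 2/3, B = 1/3 ↦ 1/3  <
A = 2/3, B = 2/3 ↦ 2/3  ≥
A = 2/3, B = 1 ↦ 2/3  ≥
A = 1, B = 0 ↦ 0  <
A = 1, B = 1/3 ↦ 1/3  <
A = 1, B = 2/3 ↦ 2/3  ≥
A = 1, B = 1 ↦ 1  ≥
So 4 of the 16 assignments meet the threshold.

4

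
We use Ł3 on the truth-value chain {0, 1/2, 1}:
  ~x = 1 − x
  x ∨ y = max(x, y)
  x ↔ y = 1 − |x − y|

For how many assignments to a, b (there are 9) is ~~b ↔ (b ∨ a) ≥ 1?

a = 0, b = 0 ↦ 1  ≥
a = 0, b = 1/2 ↦ 1  ≥
a = 0, b = 1 ↦ 1  ≥
a = 1/2, b = 0 ↦ 1/2  <
a = 1/2, b = 1/2 ↦ 1  ≥
a = 1/2, b = 1 ↦ 1  ≥
a = 1, b = 0 ↦ 0  <
a = 1, b = 1/2 ↦ 1/2  <
a = 1, b = 1 ↦ 1  ≥
So 6 of the 9 assignments meet the threshold.

6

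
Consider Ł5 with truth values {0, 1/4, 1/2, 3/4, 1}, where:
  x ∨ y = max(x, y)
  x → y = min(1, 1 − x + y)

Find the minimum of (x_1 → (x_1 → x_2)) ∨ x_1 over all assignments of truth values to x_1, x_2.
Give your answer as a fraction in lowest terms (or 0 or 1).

Take x_1 = 3/4, x_2 = 0:
x_1 → x_2 = 3/4 → 0 = 1/4
x_1 → (x_1 → x_2) = 3/4 → 1/4 = 1/2
(x_1 → (x_1 → x_2)) ∨ x_1 = 1/2 ∨ 3/4 = 3/4
No assignment yields a value below 3/4, so this is the minimum.

3/4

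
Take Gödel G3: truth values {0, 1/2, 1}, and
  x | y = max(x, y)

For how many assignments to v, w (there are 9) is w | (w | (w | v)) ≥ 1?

5

v = 0, w = 0 ↦ 0  <
v = 0, w = 1/2 ↦ 1/2  <
v = 0, w = 1 ↦ 1  ≥
v = 1/2, w = 0 ↦ 1/2  <
v = 1/2, w = 1/2 ↦ 1/2  <
v = 1/2, w = 1 ↦ 1  ≥
v = 1, w = 0 ↦ 1  ≥
v = 1, w = 1/2 ↦ 1  ≥
v = 1, w = 1 ↦ 1  ≥
So 5 of the 9 assignments meet the threshold.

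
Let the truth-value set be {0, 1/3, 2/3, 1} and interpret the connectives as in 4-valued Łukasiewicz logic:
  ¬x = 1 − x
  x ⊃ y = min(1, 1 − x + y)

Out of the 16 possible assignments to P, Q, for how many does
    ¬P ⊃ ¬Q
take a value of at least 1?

P = 0, Q = 0 ↦ 1  ≥
P = 0, Q = 1/3 ↦ 2/3  <
P = 0, Q = 2/3 ↦ 1/3  <
P = 0, Q = 1 ↦ 0  <
P = 1/3, Q = 0 ↦ 1  ≥
P = 1/3, Q = 1/3 ↦ 1  ≥
P = 1/3, Q = 2/3 ↦ 2/3  <
P = 1/3, Q = 1 ↦ 1/3  <
P = 2/3, Q = 0 ↦ 1  ≥
P = 2/3, Q = 1/3 ↦ 1  ≥
P = 2/3, Q = 2/3 ↦ 1  ≥
P = 2/3, Q = 1 ↦ 2/3  <
P = 1, Q = 0 ↦ 1  ≥
P = 1, Q = 1/3 ↦ 1  ≥
P = 1, Q = 2/3 ↦ 1  ≥
P = 1, Q = 1 ↦ 1  ≥
So 10 of the 16 assignments meet the threshold.

10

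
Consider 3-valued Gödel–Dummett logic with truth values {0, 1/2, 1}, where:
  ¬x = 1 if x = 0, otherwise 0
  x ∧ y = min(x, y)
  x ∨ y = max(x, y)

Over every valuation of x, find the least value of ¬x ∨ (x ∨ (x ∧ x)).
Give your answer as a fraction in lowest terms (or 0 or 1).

Take x = 1/2:
¬x = ¬1/2 = 0
x ∧ x = 1/2 ∧ 1/2 = 1/2
x ∨ (x ∧ x) = 1/2 ∨ 1/2 = 1/2
¬x ∨ (x ∨ (x ∧ x)) = 0 ∨ 1/2 = 1/2
No assignment yields a value below 1/2, so this is the minimum.

1/2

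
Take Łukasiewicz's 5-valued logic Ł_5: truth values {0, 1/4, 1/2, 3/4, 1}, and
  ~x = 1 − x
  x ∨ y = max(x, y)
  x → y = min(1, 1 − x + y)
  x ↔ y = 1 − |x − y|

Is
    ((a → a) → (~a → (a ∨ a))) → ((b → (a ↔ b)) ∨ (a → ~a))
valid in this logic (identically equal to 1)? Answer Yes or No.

No

Counterexample: take a = 3/4, b = 1.
a → a = 3/4 → 3/4 = 1
~a = ~3/4 = 1/4
a ∨ a = 3/4 ∨ 3/4 = 3/4
~a → (a ∨ a) = 1/4 → 3/4 = 1
(a → a) → (~a → (a ∨ a)) = 1 → 1 = 1
a ↔ b = 3/4 ↔ 1 = 3/4
b → (a ↔ b) = 1 → 3/4 = 3/4
~a = ~3/4 = 1/4
a → ~a = 3/4 → 1/4 = 1/2
(b → (a ↔ b)) ∨ (a → ~a) = 3/4 ∨ 1/2 = 3/4
((a → a) → (~a → (a ∨ a))) → ((b → (a ↔ b)) ∨ (a → ~a)) = 1 → 3/4 = 3/4
This gives 3/4 ≠ 1.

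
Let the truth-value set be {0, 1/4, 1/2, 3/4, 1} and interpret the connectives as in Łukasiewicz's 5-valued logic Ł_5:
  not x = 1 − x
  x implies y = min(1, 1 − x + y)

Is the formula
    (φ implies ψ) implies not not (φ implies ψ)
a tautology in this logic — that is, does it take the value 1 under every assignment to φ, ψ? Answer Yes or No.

At φ = 1, ψ = 1/2, for instance:
φ implies ψ = 1 implies 1/2 = 1/2
not (φ implies ψ) = not 1/2 = 1/2
not not (φ implies ψ) = not 1/2 = 1/2
(φ implies ψ) implies not not (φ implies ψ) = 1/2 implies 1/2 = 1
and checking the remaining 24 assignments likewise gives ≥ 1 in every case.

Yes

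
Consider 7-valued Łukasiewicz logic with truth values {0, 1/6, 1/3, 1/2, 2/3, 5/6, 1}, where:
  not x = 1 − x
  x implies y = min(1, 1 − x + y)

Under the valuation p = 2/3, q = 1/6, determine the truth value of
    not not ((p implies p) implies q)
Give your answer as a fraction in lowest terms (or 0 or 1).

p implies p = 2/3 implies 2/3 = 1
(p implies p) implies q = 1 implies 1/6 = 1/6
not ((p implies p) implies q) = not 1/6 = 5/6
not not ((p implies p) implies q) = not 5/6 = 1/6

1/6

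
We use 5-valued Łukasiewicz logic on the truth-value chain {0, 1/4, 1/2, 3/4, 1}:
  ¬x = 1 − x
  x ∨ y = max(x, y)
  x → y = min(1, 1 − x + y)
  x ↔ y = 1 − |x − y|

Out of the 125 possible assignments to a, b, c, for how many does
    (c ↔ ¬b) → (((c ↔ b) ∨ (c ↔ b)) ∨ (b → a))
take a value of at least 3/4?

117

value 1: 112 assignments (counts)
value 3/4: 5 assignments (counts)
value 1/2: 6 assignments
value 1/4: 1 assignment
value 0: 1 assignment
So 117 of the 125 assignments meet the threshold.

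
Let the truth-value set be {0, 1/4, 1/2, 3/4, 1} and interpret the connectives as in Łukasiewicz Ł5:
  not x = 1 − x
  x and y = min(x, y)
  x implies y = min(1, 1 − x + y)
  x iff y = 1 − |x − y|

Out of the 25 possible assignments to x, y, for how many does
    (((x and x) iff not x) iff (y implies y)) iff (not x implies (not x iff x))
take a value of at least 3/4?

value 1: 10 assignments (counts)
value 3/4: 5 assignments (counts)
value 1/2: 5 assignments
value 0: 5 assignments
So 15 of the 25 assignments meet the threshold.

15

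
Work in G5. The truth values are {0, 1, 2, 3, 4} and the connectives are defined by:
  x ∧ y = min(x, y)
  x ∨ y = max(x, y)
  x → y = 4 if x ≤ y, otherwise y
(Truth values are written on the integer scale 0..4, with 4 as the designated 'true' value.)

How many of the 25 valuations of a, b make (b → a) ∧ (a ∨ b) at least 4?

5

value 4: 5 assignments (counts)
value 3: 5 assignments
value 2: 5 assignments
value 1: 5 assignments
value 0: 5 assignments
So 5 of the 25 assignments meet the threshold.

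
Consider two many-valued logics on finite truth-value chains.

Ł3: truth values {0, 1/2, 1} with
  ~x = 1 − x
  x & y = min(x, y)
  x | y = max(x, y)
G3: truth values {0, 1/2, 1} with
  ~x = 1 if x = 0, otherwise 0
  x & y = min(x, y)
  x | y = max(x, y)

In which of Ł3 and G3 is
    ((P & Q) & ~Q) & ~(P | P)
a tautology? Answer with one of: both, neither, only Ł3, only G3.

neither

In Ł3: at P = 0, Q = 0 the value is 0 — not a tautology.
In G3: at P = 0, Q = 0 the value is 0 — not a tautology.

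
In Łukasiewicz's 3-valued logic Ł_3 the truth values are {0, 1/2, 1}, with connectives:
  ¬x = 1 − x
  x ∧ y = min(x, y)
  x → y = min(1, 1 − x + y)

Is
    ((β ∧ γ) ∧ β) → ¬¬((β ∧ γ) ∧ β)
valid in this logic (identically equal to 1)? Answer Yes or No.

Yes

β = 0, γ = 0 ↦ 1
β = 0, γ = 1/2 ↦ 1
β = 0, γ = 1 ↦ 1
β = 1/2, γ = 0 ↦ 1
β = 1/2, γ = 1/2 ↦ 1
β = 1/2, γ = 1 ↦ 1
β = 1, γ = 0 ↦ 1
β = 1, γ = 1/2 ↦ 1
β = 1, γ = 1 ↦ 1
Every assignment gives a value ≥ 1.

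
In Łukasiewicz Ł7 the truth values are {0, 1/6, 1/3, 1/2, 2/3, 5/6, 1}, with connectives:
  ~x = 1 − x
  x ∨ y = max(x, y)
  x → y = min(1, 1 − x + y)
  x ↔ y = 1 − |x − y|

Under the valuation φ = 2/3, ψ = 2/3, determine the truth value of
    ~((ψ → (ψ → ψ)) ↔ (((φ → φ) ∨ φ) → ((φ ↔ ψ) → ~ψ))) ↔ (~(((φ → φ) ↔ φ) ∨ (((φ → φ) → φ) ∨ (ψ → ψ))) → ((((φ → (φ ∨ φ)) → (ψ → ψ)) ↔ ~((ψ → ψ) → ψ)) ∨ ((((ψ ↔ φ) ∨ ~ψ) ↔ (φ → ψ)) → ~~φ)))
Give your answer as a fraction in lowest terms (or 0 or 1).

2/3

ψ → ψ = 2/3 → 2/3 = 1
ψ → (ψ → ψ) = 2/3 → 1 = 1
φ → φ = 2/3 → 2/3 = 1
(φ → φ) ∨ φ = 1 ∨ 2/3 = 1
φ ↔ ψ = 2/3 ↔ 2/3 = 1
~ψ = ~2/3 = 1/3
(φ ↔ ψ) → ~ψ = 1 → 1/3 = 1/3
((φ → φ) ∨ φ) → ((φ ↔ ψ) → ~ψ) = 1 → 1/3 = 1/3
(ψ → (ψ → ψ)) ↔ (((φ → φ) ∨ φ) → ((φ ↔ ψ) → ~ψ)) = 1 ↔ 1/3 = 1/3
~((ψ → (ψ → ψ)) ↔ (((φ → φ) ∨ φ) → ((φ ↔ ψ) → ~ψ))) = ~1/3 = 2/3
φ → φ = 2/3 → 2/3 = 1
(φ → φ) ↔ φ = 1 ↔ 2/3 = 2/3
φ → φ = 2/3 → 2/3 = 1
(φ → φ) → φ = 1 → 2/3 = 2/3
ψ → ψ = 2/3 → 2/3 = 1
((φ → φ) → φ) ∨ (ψ → ψ) = 2/3 ∨ 1 = 1
((φ → φ) ↔ φ) ∨ (((φ → φ) → φ) ∨ (ψ → ψ)) = 2/3 ∨ 1 = 1
~(((φ → φ) ↔ φ) ∨ (((φ → φ) → φ) ∨ (ψ → ψ))) = ~1 = 0
φ ∨ φ = 2/3 ∨ 2/3 = 2/3
φ → (φ ∨ φ) = 2/3 → 2/3 = 1
ψ → ψ = 2/3 → 2/3 = 1
(φ → (φ ∨ φ)) → (ψ → ψ) = 1 → 1 = 1
ψ → ψ = 2/3 → 2/3 = 1
(ψ → ψ) → ψ = 1 → 2/3 = 2/3
~((ψ → ψ) → ψ) = ~2/3 = 1/3
((φ → (φ ∨ φ)) → (ψ → ψ)) ↔ ~((ψ → ψ) → ψ) = 1 ↔ 1/3 = 1/3
ψ ↔ φ = 2/3 ↔ 2/3 = 1
~ψ = ~2/3 = 1/3
(ψ ↔ φ) ∨ ~ψ = 1 ∨ 1/3 = 1
φ → ψ = 2/3 → 2/3 = 1
((ψ ↔ φ) ∨ ~ψ) ↔ (φ → ψ) = 1 ↔ 1 = 1
~φ = ~2/3 = 1/3
~~φ = ~1/3 = 2/3
(((ψ ↔ φ) ∨ ~ψ) ↔ (φ → ψ)) → ~~φ = 1 → 2/3 = 2/3
(((φ → (φ ∨ φ)) → (ψ → ψ)) ↔ ~((ψ → ψ) → ψ)) ∨ ((((ψ ↔ φ) ∨ ~ψ) ↔ (φ → ψ)) → ~~φ) = 1/3 ∨ 2/3 = 2/3
~(((φ → φ) ↔ φ) ∨ (((φ → φ) → φ) ∨ (ψ → ψ))) → ((((φ → (φ ∨ φ)) → (ψ → ψ)) ↔ ~((ψ → ψ) → ψ)) ∨ ((((ψ ↔ φ) ∨ ~ψ) ↔ (φ → ψ)) → ~~φ)) = 0 → 2/3 = 1
~((ψ → (ψ → ψ)) ↔ (((φ → φ) ∨ φ) → ((φ ↔ ψ) → ~ψ))) ↔ (~(((φ → φ) ↔ φ) ∨ (((φ → φ) → φ) ∨ (ψ → ψ))) → ((((φ → (φ ∨ φ)) → (ψ → ψ)) ↔ ~((ψ → ψ) → ψ)) ∨ ((((ψ ↔ φ) ∨ ~ψ) ↔ (φ → ψ)) → ~~φ))) = 2/3 ↔ 1 = 2/3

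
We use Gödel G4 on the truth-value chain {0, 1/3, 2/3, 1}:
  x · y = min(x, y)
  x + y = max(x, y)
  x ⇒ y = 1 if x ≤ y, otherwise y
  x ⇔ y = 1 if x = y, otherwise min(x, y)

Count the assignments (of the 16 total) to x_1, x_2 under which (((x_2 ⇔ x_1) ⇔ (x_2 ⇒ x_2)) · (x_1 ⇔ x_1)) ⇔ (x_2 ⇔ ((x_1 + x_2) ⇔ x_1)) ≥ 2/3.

x_1 = 0, x_2 = 0 ↦ 0  <
x_1 = 0, x_2 = 1/3 ↦ 1  ≥
x_1 = 0, x_2 = 2/3 ↦ 1  ≥
x_1 = 0, x_2 = 1 ↦ 1  ≥
x_1 = 1/3, x_2 = 0 ↦ 1  ≥
x_1 = 1/3, x_2 = 1/3 ↦ 1/3  <
x_1 = 1/3, x_2 = 2/3 ↦ 1  ≥
x_1 = 1/3, x_2 = 1 ↦ 1  ≥
x_1 = 2/3, x_2 = 0 ↦ 1  ≥
x_1 = 2/3, x_2 = 1/3 ↦ 1  ≥
x_1 = 2/3, x_2 = 2/3 ↦ 2/3  ≥
x_1 = 2/3, x_2 = 1 ↦ 1  ≥
x_1 = 1, x_2 = 0 ↦ 1  ≥
x_1 = 1, x_2 = 1/3 ↦ 1  ≥
x_1 = 1, x_2 = 2/3 ↦ 1  ≥
x_1 = 1, x_2 = 1 ↦ 1  ≥
So 14 of the 16 assignments meet the threshold.

14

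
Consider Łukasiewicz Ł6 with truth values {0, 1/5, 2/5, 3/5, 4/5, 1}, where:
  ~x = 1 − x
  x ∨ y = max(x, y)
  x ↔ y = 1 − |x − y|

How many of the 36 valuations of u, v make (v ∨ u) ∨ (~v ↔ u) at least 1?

15

value 1: 15 assignments (counts)
value 4/5: 11 assignments
value 3/5: 4 assignments
value 2/5: 3 assignments
value 1/5: 2 assignments
value 0: 1 assignment
So 15 of the 36 assignments meet the threshold.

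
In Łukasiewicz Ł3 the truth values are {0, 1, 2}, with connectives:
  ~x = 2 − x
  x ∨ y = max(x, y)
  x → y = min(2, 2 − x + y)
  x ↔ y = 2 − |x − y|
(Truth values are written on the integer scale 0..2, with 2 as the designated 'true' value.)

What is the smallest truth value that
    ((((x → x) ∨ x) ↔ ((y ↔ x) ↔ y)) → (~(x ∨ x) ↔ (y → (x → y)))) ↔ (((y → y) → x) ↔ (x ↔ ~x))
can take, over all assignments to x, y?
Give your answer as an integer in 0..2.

1

Take x = 1, y = 0:
x → x = 1 → 1 = 2
(x → x) ∨ x = 2 ∨ 1 = 2
y ↔ x = 0 ↔ 1 = 1
(y ↔ x) ↔ y = 1 ↔ 0 = 1
((x → x) ∨ x) ↔ ((y ↔ x) ↔ y) = 2 ↔ 1 = 1
x ∨ x = 1 ∨ 1 = 1
~(x ∨ x) = ~1 = 1
x → y = 1 → 0 = 1
y → (x → y) = 0 → 1 = 2
~(x ∨ x) ↔ (y → (x → y)) = 1 ↔ 2 = 1
(((x → x) ∨ x) ↔ ((y ↔ x) ↔ y)) → (~(x ∨ x) ↔ (y → (x → y))) = 1 → 1 = 2
y → y = 0 → 0 = 2
(y → y) → x = 2 → 1 = 1
~x = ~1 = 1
x ↔ ~x = 1 ↔ 1 = 2
((y → y) → x) ↔ (x ↔ ~x) = 1 ↔ 2 = 1
((((x → x) ∨ x) ↔ ((y ↔ x) ↔ y)) → (~(x ∨ x) ↔ (y → (x → y)))) ↔ (((y → y) → x) ↔ (x ↔ ~x)) = 2 ↔ 1 = 1
No assignment yields a value below 1, so this is the minimum.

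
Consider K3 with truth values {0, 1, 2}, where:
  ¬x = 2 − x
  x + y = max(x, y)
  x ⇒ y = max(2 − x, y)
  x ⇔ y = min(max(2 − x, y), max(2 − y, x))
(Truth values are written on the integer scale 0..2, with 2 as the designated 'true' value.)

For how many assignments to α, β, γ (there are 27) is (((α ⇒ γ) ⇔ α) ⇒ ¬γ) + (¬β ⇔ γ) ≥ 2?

value 2: 17 assignments (counts)
value 1: 9 assignments
value 0: 1 assignment
So 17 of the 27 assignments meet the threshold.

17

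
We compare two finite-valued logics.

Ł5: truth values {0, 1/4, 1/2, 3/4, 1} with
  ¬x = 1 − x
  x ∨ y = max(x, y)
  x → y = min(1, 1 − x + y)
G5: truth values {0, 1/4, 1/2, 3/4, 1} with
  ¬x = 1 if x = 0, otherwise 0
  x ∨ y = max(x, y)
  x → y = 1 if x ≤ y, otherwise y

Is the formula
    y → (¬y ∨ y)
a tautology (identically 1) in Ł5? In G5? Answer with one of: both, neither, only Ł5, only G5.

both

In Ł5: every assignment gives 1 — tautology.
In G5: every assignment gives 1 — tautology.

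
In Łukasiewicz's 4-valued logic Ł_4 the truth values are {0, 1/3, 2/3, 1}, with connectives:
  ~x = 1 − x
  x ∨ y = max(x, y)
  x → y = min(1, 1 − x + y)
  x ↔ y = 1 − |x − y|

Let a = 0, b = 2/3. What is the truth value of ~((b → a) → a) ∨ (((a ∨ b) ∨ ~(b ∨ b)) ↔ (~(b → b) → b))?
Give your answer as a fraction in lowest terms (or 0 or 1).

2/3

b → a = 2/3 → 0 = 1/3
(b → a) → a = 1/3 → 0 = 2/3
~((b → a) → a) = ~2/3 = 1/3
a ∨ b = 0 ∨ 2/3 = 2/3
b ∨ b = 2/3 ∨ 2/3 = 2/3
~(b ∨ b) = ~2/3 = 1/3
(a ∨ b) ∨ ~(b ∨ b) = 2/3 ∨ 1/3 = 2/3
b → b = 2/3 → 2/3 = 1
~(b → b) = ~1 = 0
~(b → b) → b = 0 → 2/3 = 1
((a ∨ b) ∨ ~(b ∨ b)) ↔ (~(b → b) → b) = 2/3 ↔ 1 = 2/3
~((b → a) → a) ∨ (((a ∨ b) ∨ ~(b ∨ b)) ↔ (~(b → b) → b)) = 1/3 ∨ 2/3 = 2/3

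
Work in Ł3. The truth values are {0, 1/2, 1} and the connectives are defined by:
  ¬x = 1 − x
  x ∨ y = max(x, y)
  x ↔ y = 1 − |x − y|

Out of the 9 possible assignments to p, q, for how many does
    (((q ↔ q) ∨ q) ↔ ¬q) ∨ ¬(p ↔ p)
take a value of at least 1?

3

p = 0, q = 0 ↦ 1  ≥
p = 0, q = 1/2 ↦ 1/2  <
p = 0, q = 1 ↦ 0  <
p = 1/2, q = 0 ↦ 1  ≥
p = 1/2, q = 1/2 ↦ 1/2  <
p = 1/2, q = 1 ↦ 0  <
p = 1, q = 0 ↦ 1  ≥
p = 1, q = 1/2 ↦ 1/2  <
p = 1, q = 1 ↦ 0  <
So 3 of the 9 assignments meet the threshold.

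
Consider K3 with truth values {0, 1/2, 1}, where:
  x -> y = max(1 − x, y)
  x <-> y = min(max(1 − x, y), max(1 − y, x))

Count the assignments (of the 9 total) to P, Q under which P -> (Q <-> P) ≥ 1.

P = 0, Q = 0 ↦ 1  ≥
P = 0, Q = 1/2 ↦ 1  ≥
P = 0, Q = 1 ↦ 1  ≥
P = 1/2, Q = 0 ↦ 1/2  <
P = 1/2, Q = 1/2 ↦ 1/2  <
P = 1/2, Q = 1 ↦ 1/2  <
P = 1, Q = 0 ↦ 0  <
P = 1, Q = 1/2 ↦ 1/2  <
P = 1, Q = 1 ↦ 1  ≥
So 4 of the 9 assignments meet the threshold.

4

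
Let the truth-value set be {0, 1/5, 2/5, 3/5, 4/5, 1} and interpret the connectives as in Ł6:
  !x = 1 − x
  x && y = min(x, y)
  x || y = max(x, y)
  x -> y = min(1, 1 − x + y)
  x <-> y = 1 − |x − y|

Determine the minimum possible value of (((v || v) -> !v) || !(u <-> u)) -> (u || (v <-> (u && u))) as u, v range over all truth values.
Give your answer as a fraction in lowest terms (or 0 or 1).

Take u = 0, v = 2/5:
v || v = 2/5 || 2/5 = 2/5
!v = !2/5 = 3/5
(v || v) -> !v = 2/5 -> 3/5 = 1
u <-> u = 0 <-> 0 = 1
!(u <-> u) = !1 = 0
((v || v) -> !v) || !(u <-> u) = 1 || 0 = 1
u && u = 0 && 0 = 0
v <-> (u && u) = 2/5 <-> 0 = 3/5
u || (v <-> (u && u)) = 0 || 3/5 = 3/5
(((v || v) -> !v) || !(u <-> u)) -> (u || (v <-> (u && u))) = 1 -> 3/5 = 3/5
No assignment yields a value below 3/5, so this is the minimum.

3/5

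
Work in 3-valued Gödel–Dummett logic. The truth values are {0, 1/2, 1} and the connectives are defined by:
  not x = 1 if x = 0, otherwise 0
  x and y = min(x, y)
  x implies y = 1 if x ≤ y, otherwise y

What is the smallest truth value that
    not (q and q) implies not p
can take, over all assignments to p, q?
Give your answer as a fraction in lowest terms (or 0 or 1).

0

Take p = 1/2, q = 0:
q and q = 0 and 0 = 0
not (q and q) = not 0 = 1
not p = not 1/2 = 0
not (q and q) implies not p = 1 implies 0 = 0
No assignment yields a value below 0, so this is the minimum.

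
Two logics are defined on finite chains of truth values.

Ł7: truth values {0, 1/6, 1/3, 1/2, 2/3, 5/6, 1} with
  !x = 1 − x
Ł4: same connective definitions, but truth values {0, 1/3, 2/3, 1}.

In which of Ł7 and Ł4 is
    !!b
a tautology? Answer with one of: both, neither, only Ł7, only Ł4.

neither

In Ł7: at b = 0 the value is 0 — not a tautology.
In Ł4: at b = 0 the value is 0 — not a tautology.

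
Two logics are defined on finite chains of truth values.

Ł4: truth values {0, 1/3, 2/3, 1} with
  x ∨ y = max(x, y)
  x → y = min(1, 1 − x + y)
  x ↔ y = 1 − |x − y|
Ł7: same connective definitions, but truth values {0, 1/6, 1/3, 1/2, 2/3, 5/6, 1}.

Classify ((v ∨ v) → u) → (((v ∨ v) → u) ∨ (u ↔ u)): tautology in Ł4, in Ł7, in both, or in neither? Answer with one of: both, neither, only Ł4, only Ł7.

both

In Ł4: every assignment gives 1 — tautology.
In Ł7: every assignment gives 1 — tautology.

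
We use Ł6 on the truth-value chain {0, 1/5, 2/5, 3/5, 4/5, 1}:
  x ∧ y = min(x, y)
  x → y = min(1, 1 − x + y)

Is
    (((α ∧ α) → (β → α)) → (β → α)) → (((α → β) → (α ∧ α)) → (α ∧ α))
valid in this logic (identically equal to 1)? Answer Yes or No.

No

Counterexample: take α = 1/5, β = 0.
α ∧ α = 1/5 ∧ 1/5 = 1/5
β → α = 0 → 1/5 = 1
(α ∧ α) → (β → α) = 1/5 → 1 = 1
β → α = 0 → 1/5 = 1
((α ∧ α) → (β → α)) → (β → α) = 1 → 1 = 1
α → β = 1/5 → 0 = 4/5
α ∧ α = 1/5 ∧ 1/5 = 1/5
(α → β) → (α ∧ α) = 4/5 → 1/5 = 2/5
α ∧ α = 1/5 ∧ 1/5 = 1/5
((α → β) → (α ∧ α)) → (α ∧ α) = 2/5 → 1/5 = 4/5
(((α ∧ α) → (β → α)) → (β → α)) → (((α → β) → (α ∧ α)) → (α ∧ α)) = 1 → 4/5 = 4/5
This gives 4/5 ≠ 1.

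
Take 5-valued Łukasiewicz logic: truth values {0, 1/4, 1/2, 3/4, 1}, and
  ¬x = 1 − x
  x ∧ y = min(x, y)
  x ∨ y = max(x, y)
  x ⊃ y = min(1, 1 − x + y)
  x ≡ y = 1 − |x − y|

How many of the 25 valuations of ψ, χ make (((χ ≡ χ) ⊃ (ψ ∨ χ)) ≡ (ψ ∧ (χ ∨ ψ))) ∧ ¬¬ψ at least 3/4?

value 1: 5 assignments (counts)
value 3/4: 5 assignments (counts)
value 1/2: 5 assignments
value 1/4: 5 assignments
value 0: 5 assignments
So 10 of the 25 assignments meet the threshold.

10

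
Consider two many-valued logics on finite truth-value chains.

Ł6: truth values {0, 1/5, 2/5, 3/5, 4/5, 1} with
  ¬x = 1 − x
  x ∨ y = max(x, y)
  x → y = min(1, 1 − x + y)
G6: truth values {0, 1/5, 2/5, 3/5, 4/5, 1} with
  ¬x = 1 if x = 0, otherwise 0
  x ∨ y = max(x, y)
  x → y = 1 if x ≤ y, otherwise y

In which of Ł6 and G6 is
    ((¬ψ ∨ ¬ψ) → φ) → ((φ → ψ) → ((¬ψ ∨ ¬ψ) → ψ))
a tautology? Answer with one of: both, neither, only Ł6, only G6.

both

In Ł6: every assignment gives 1 — tautology.
In G6: every assignment gives 1 — tautology.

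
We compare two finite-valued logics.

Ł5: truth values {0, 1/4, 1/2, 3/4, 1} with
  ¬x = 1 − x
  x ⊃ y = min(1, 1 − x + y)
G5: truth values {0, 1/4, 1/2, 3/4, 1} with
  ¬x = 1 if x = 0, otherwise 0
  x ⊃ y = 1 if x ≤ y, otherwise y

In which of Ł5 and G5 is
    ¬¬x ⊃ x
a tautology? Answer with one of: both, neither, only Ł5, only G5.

only Ł5

In Ł5: every assignment gives 1 — tautology.
In G5: at x = 1/4 the value is 1/4 — not a tautology.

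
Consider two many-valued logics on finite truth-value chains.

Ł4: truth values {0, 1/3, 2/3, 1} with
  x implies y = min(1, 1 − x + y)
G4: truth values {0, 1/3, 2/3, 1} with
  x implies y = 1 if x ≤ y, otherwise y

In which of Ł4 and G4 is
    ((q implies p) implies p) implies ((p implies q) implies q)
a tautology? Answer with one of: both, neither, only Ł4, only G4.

only Ł4

In Ł4: every assignment gives 1 — tautology.
In G4: at p = 0, q = 1/3 the value is 1/3 — not a tautology.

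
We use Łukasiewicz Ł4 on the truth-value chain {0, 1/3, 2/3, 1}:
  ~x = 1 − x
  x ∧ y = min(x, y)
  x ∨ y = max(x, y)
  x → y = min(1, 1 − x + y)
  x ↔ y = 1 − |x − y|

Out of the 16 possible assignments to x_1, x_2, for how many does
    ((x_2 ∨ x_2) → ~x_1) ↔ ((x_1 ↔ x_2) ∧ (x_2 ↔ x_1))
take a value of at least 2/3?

x_1 = 0, x_2 = 0 ↦ 1  ≥
x_1 = 0, x_2 = 1/3 ↦ 2/3  ≥
x_1 = 0, x_2 = 2/3 ↦ 1/3  <
x_1 = 0, x_2 = 1 ↦ 0  <
x_1 = 1/3, x_2 = 0 ↦ 2/3  ≥
x_1 = 1/3, x_2 = 1/3 ↦ 1  ≥
x_1 = 1/3, x_2 = 2/3 ↦ 2/3  ≥
x_1 = 1/3, x_2 = 1 ↦ 2/3  ≥
x_1 = 2/3, x_2 = 0 ↦ 1/3  <
x_1 = 2/3, x_2 = 1/3 ↦ 2/3  ≥
x_1 = 2/3, x_2 = 2/3 ↦ 2/3  ≥
x_1 = 2/3, x_2 = 1 ↦ 2/3  ≥
x_1 = 1, x_2 = 0 ↦ 0  <
x_1 = 1, x_2 = 1/3 ↦ 2/3  ≥
x_1 = 1, x_2 = 2/3 ↦ 2/3  ≥
x_1 = 1, x_2 = 1 ↦ 0  <
So 11 of the 16 assignments meet the threshold.

11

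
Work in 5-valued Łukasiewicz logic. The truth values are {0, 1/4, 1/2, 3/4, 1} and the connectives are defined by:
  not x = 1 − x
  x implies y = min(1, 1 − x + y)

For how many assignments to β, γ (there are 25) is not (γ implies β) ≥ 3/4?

3

value 1: 1 assignment (counts)
value 3/4: 2 assignments (counts)
value 1/2: 3 assignments
value 1/4: 4 assignments
value 0: 15 assignments
So 3 of the 25 assignments meet the threshold.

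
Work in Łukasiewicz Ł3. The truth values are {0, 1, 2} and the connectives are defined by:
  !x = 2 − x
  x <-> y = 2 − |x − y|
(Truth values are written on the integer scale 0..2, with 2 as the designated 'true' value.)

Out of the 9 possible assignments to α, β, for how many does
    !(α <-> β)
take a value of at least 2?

2

α = 0, β = 0 ↦ 0  <
α = 0, β = 1 ↦ 1  <
α = 0, β = 2 ↦ 2  ≥
α = 1, β = 0 ↦ 1  <
α = 1, β = 1 ↦ 0  <
α = 1, β = 2 ↦ 1  <
α = 2, β = 0 ↦ 2  ≥
α = 2, β = 1 ↦ 1  <
α = 2, β = 2 ↦ 0  <
So 2 of the 9 assignments meet the threshold.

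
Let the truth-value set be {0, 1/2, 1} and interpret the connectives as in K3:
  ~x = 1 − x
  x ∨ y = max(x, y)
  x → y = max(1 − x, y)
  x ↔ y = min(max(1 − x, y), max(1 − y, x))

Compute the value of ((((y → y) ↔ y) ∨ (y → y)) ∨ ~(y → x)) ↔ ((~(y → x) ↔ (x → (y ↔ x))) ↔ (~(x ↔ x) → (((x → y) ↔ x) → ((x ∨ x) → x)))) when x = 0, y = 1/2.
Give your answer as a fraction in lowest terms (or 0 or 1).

1/2

y → y = 1/2 → 1/2 = 1/2
(y → y) ↔ y = 1/2 ↔ 1/2 = 1/2
y → y = 1/2 → 1/2 = 1/2
((y → y) ↔ y) ∨ (y → y) = 1/2 ∨ 1/2 = 1/2
y → x = 1/2 → 0 = 1/2
~(y → x) = ~1/2 = 1/2
(((y → y) ↔ y) ∨ (y → y)) ∨ ~(y → x) = 1/2 ∨ 1/2 = 1/2
y → x = 1/2 → 0 = 1/2
~(y → x) = ~1/2 = 1/2
y ↔ x = 1/2 ↔ 0 = 1/2
x → (y ↔ x) = 0 → 1/2 = 1
~(y → x) ↔ (x → (y ↔ x)) = 1/2 ↔ 1 = 1/2
x ↔ x = 0 ↔ 0 = 1
~(x ↔ x) = ~1 = 0
x → y = 0 → 1/2 = 1
(x → y) ↔ x = 1 ↔ 0 = 0
x ∨ x = 0 ∨ 0 = 0
(x ∨ x) → x = 0 → 0 = 1
((x → y) ↔ x) → ((x ∨ x) → x) = 0 → 1 = 1
~(x ↔ x) → (((x → y) ↔ x) → ((x ∨ x) → x)) = 0 → 1 = 1
(~(y → x) ↔ (x → (y ↔ x))) ↔ (~(x ↔ x) → (((x → y) ↔ x) → ((x ∨ x) → x))) = 1/2 ↔ 1 = 1/2
((((y → y) ↔ y) ∨ (y → y)) ∨ ~(y → x)) ↔ ((~(y → x) ↔ (x → (y ↔ x))) ↔ (~(x ↔ x) → (((x → y) ↔ x) → ((x ∨ x) → x)))) = 1/2 ↔ 1/2 = 1/2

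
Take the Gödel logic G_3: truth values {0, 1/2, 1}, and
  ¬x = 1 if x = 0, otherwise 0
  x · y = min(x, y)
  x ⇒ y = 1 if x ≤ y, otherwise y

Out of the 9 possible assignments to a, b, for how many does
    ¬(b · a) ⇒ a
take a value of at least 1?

a = 0, b = 0 ↦ 0  <
a = 0, b = 1/2 ↦ 0  <
a = 0, b = 1 ↦ 0  <
a = 1/2, b = 0 ↦ 1/2  <
a = 1/2, b = 1/2 ↦ 1  ≥
a = 1/2, b = 1 ↦ 1  ≥
a = 1, b = 0 ↦ 1  ≥
a = 1, b = 1/2 ↦ 1  ≥
a = 1, b = 1 ↦ 1  ≥
So 5 of the 9 assignments meet the threshold.

5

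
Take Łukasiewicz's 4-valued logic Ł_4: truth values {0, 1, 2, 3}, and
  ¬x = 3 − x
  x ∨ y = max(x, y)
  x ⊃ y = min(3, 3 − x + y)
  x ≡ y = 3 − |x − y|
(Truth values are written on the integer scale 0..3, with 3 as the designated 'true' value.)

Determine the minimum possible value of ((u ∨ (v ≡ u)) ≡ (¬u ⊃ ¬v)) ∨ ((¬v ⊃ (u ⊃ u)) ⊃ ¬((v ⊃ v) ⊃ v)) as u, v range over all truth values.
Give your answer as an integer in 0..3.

Take u = 2, v = 1:
v ≡ u = 1 ≡ 2 = 2
u ∨ (v ≡ u) = 2 ∨ 2 = 2
¬u = ¬2 = 1
¬v = ¬1 = 2
¬u ⊃ ¬v = 1 ⊃ 2 = 3
(u ∨ (v ≡ u)) ≡ (¬u ⊃ ¬v) = 2 ≡ 3 = 2
¬v = ¬1 = 2
u ⊃ u = 2 ⊃ 2 = 3
¬v ⊃ (u ⊃ u) = 2 ⊃ 3 = 3
v ⊃ v = 1 ⊃ 1 = 3
(v ⊃ v) ⊃ v = 3 ⊃ 1 = 1
¬((v ⊃ v) ⊃ v) = ¬1 = 2
(¬v ⊃ (u ⊃ u)) ⊃ ¬((v ⊃ v) ⊃ v) = 3 ⊃ 2 = 2
((u ∨ (v ≡ u)) ≡ (¬u ⊃ ¬v)) ∨ ((¬v ⊃ (u ⊃ u)) ⊃ ¬((v ⊃ v) ⊃ v)) = 2 ∨ 2 = 2
No assignment yields a value below 2, so this is the minimum.

2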